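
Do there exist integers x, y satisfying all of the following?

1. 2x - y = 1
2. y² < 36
Yes

Take x = 1, y = 1. Substituting into each constraint:
  (1) 2(1) + (-1) = 1 ✓
  (2) y² = (1)² = 1, and 1 < 36 ✓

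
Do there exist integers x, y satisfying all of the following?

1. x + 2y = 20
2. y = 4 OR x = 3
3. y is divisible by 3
No

The full constraint system is jointly infeasible over the integers. Each constraint and what it forces:

  - x + 2y = 20: is a linear equation tying the variables together
  - y = 4 OR x = 3: forces a choice: either y = 4 or x = 3
  - y is divisible by 3: restricts y to multiples of 3

Split on the disjunction (y = 4 OR x = 3):
  • If y = 4: this contradicts the divisibility constraint — 4 is not a multiple of 3.
  • If x = 3: with x = 3, writing y = 3y', every remaining term of the linear equation is divisible by 6, so the left side is ≡ 0 (mod 6); but the right side 17 ≡ 5 (mod 6). No integers can satisfy it.
Both branches are infeasible, so the system has no integer solution.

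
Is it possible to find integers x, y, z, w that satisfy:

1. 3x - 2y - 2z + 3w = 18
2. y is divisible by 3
Yes

Take x = 0, y = 0, z = 0, w = 6. Substituting into each constraint:
  (1) 3(0) - 2(0) - 2(0) + 3(6) = 18 ✓
  (2) 0 = 3 × 0, remainder 0 ✓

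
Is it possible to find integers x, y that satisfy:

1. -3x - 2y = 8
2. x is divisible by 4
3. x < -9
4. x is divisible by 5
Yes

Take x = -20, y = 26. Substituting into each constraint:
  (1) -3(-20) - 2(26) = 8 ✓
  (2) -20 = 4 × -5, remainder 0 ✓
  (3) -20 < -9 ✓
  (4) -20 = 5 × -4, remainder 0 ✓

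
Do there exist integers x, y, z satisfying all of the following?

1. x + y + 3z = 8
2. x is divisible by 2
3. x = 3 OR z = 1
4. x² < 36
Yes

Take x = 0, y = 5, z = 1. Substituting into each constraint:
  (1) 0 + 5 + 3(1) = 8 ✓
  (2) 0 = 2 × 0, remainder 0 ✓
  (3) z = 1, target 1 ✓ (second branch holds)
  (4) x² = (0)² = 0, and 0 < 36 ✓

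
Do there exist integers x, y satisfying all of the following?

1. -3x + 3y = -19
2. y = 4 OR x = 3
No

Even the single constraint (-3x + 3y = -19) is infeasible over the integers.

  - -3x + 3y = -19: every term on the left is divisible by 3, so the LHS ≡ 0 (mod 3), but the RHS -19 is not — no integer solution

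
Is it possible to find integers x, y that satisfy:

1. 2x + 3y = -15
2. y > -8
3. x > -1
Yes

Take x = 0, y = -5. Substituting into each constraint:
  (1) 2(0) + 3(-5) = -15 ✓
  (2) -5 > -8 ✓
  (3) 0 > -1 ✓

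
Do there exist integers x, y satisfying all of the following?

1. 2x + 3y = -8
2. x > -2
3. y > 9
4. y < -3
No

A contradictory subset is {y > 9, y < -3}. No integer assignment can satisfy these jointly:

  - y > 9: bounds one variable relative to a constant
  - y < -3: bounds one variable relative to a constant

Direct contradiction: the bounds on y require y ≥ 10 and y ≤ -4 simultaneously, which is empty.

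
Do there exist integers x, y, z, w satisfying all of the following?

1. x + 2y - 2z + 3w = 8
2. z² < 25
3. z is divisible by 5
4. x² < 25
Yes

Take x = 2, y = 0, z = 0, w = 2. Substituting into each constraint:
  (1) 2 + 2(0) - 2(0) + 3(2) = 8 ✓
  (2) z² = (0)² = 0, and 0 < 25 ✓
  (3) 0 = 5 × 0, remainder 0 ✓
  (4) x² = (2)² = 4, and 4 < 25 ✓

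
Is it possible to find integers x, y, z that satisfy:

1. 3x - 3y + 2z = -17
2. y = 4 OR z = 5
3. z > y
Yes

Take x = -5, y = 4, z = 5. Substituting into each constraint:
  (1) 3(-5) - 3(4) + 2(5) = -17 ✓
  (2) y = 4, target 4 ✓ (first branch holds)
  (3) 5 > 4 ✓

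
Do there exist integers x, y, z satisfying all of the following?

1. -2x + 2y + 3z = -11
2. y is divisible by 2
Yes

Take x = 7, y = 0, z = 1. Substituting into each constraint:
  (1) -2(7) + 2(0) + 3(1) = -11 ✓
  (2) 0 = 2 × 0, remainder 0 ✓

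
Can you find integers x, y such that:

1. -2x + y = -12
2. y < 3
Yes

Take x = 0, y = -12. Substituting into each constraint:
  (1) -2(0) + (-12) = -12 ✓
  (2) -12 < 3 ✓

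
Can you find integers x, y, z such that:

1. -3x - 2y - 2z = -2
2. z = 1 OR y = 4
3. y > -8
Yes

Take x = 0, y = 4, z = -3. Substituting into each constraint:
  (1) -3(0) - 2(4) - 2(-3) = -2 ✓
  (2) y = 4, target 4 ✓ (second branch holds)
  (3) 4 > -8 ✓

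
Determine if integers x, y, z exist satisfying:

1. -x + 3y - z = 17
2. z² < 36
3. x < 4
Yes

Take x = 1, y = 6, z = 0. Substituting into each constraint:
  (1) (-1) + 3(6) + 0 = 17 ✓
  (2) z² = (0)² = 0, and 0 < 36 ✓
  (3) 1 < 4 ✓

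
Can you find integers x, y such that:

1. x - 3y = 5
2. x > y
Yes

Take x = -1, y = -2. Substituting into each constraint:
  (1) (-1) - 3(-2) = 5 ✓
  (2) -1 > -2 ✓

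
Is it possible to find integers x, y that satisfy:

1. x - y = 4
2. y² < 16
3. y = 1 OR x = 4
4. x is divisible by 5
Yes

Take x = 5, y = 1. Substituting into each constraint:
  (1) 5 + (-1) = 4 ✓
  (2) y² = (1)² = 1, and 1 < 16 ✓
  (3) y = 1, target 1 ✓ (first branch holds)
  (4) 5 = 5 × 1, remainder 0 ✓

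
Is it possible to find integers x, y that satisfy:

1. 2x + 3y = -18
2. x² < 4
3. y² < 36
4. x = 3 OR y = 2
No

A contradictory subset is {2x + 3y = -18, x² < 4, x = 3 OR y = 2}. No integer assignment can satisfy these jointly:

  - 2x + 3y = -18: is a linear equation tying the variables together
  - x² < 4: restricts x to |x| ≤ 1
  - x = 3 OR y = 2: forces a choice: either x = 3 or y = 2

Split on the disjunction (x = 3 OR y = 2):
  • If x = 3: this contradicts x² < 4, which requires |x| ≤ 1.
  • If y = 2: the equation forces x = -12, but x² < 4 requires |x| ≤ 1.
Both branches are infeasible, so the system has no integer solution.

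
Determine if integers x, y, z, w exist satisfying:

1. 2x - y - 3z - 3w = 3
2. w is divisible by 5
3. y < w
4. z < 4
Yes

Take x = 1, y = -1, z = 0, w = 0. Substituting into each constraint:
  (1) 2(1) + 1 - 3(0) - 3(0) = 3 ✓
  (2) 0 = 5 × 0, remainder 0 ✓
  (3) -1 < 0 ✓
  (4) 0 < 4 ✓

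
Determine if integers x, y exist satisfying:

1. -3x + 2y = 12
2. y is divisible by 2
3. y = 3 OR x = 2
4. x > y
No

A contradictory subset is {-3x + 2y = 12, y = 3 OR x = 2, x > y}. No integer assignment can satisfy these jointly:

  - -3x + 2y = 12: is a linear equation tying the variables together
  - y = 3 OR x = 2: forces a choice: either y = 3 or x = 2
  - x > y: bounds one variable relative to another variable

Split on the disjunction (y = 3 OR x = 2):
  • If y = 3: the equation forces x = -2, giving (y, x) = (3, -2), which violates x > y.
  • If x = 2: the equation forces y = 9, giving (x, y) = (2, 9), which violates x > y.
Both branches are infeasible, so the system has no integer solution.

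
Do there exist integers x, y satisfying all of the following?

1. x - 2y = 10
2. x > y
Yes

Take x = 0, y = -5. Substituting into each constraint:
  (1) 0 - 2(-5) = 10 ✓
  (2) 0 > -5 ✓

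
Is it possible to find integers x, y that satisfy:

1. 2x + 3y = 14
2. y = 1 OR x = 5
No

The full constraint system is jointly infeasible over the integers. Each constraint and what it forces:

  - 2x + 3y = 14: is a linear equation tying the variables together
  - y = 1 OR x = 5: forces a choice: either y = 1 or x = 5

Split on the disjunction (y = 1 OR x = 5):
  • If y = 1: with y = 1, every remaining term of the linear equation is divisible by 2, so the left side is ≡ 0 (mod 2); but the right side 11 ≡ 1 (mod 2). No integers can satisfy it.
  • If x = 5: with x = 5, every remaining term of the linear equation is divisible by 3, so the left side is ≡ 0 (mod 3); but the right side 4 ≡ 1 (mod 3). No integers can satisfy it.
Both branches are infeasible, so the system has no integer solution.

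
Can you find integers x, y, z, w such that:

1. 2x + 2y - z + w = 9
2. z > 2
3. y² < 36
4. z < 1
No

A contradictory subset is {z > 2, z < 1}. No integer assignment can satisfy these jointly:

  - z > 2: bounds one variable relative to a constant
  - z < 1: bounds one variable relative to a constant

Direct contradiction: the bounds on z require z ≥ 3 and z ≤ 0 simultaneously, which is empty.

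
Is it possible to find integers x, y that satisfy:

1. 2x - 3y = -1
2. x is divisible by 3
No

The full constraint system is jointly infeasible over the integers. Each constraint and what it forces:

  - 2x - 3y = -1: is a linear equation tying the variables together
  - x is divisible by 3: restricts x to multiples of 3

Modular obstruction: writing x = 3x', every remaining term of the linear equation is divisible by 3, so the left side is ≡ 0 (mod 3); but the right side -1 ≡ 2 (mod 3). No integers can satisfy it.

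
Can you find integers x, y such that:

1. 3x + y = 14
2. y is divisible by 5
Yes

Take x = 3, y = 5. Substituting into each constraint:
  (1) 3(3) + 5 = 14 ✓
  (2) 5 = 5 × 1, remainder 0 ✓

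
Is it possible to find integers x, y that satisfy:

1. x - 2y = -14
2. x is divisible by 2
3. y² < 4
Yes

Take x = -12, y = 1. Substituting into each constraint:
  (1) (-12) - 2(1) = -14 ✓
  (2) -12 = 2 × -6, remainder 0 ✓
  (3) y² = (1)² = 1, and 1 < 4 ✓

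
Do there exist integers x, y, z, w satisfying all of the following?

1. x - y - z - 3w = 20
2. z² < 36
Yes

Take x = 20, y = 0, z = 0, w = 0. Substituting into each constraint:
  (1) 20 + 0 + 0 - 3(0) = 20 ✓
  (2) z² = (0)² = 0, and 0 < 36 ✓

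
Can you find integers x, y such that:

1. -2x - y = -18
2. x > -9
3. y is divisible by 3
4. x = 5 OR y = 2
No

A contradictory subset is {-2x - y = -18, y is divisible by 3, x = 5 OR y = 2}. No integer assignment can satisfy these jointly:

  - -2x - y = -18: is a linear equation tying the variables together
  - y is divisible by 3: restricts y to multiples of 3
  - x = 5 OR y = 2: forces a choice: either x = 5 or y = 2

Split on the disjunction (x = 5 OR y = 2):
  • If x = 5: with x = 5, writing y = 3y', every remaining term of the linear equation is divisible by 3, so the left side is ≡ 0 (mod 3); but the right side -8 ≡ 1 (mod 3). No integers can satisfy it.
  • If y = 2: this contradicts the divisibility constraint — 2 is not a multiple of 3.
Both branches are infeasible, so the system has no integer solution.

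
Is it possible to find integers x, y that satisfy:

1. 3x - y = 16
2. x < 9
Yes

Take x = 0, y = -16. Substituting into each constraint:
  (1) 3(0) + 16 = 16 ✓
  (2) 0 < 9 ✓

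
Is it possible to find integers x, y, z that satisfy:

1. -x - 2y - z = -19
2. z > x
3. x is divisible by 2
Yes

Take x = 0, y = 9, z = 1. Substituting into each constraint:
  (1) 0 - 2(9) + (-1) = -19 ✓
  (2) 1 > 0 ✓
  (3) 0 = 2 × 0, remainder 0 ✓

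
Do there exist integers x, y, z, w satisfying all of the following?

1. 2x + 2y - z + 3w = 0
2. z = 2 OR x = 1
Yes

Take x = 1, y = 0, z = 2, w = 0. Substituting into each constraint:
  (1) 2(1) + 2(0) + (-2) + 3(0) = 0 ✓
  (2) z = 2, target 2 ✓ (first branch holds)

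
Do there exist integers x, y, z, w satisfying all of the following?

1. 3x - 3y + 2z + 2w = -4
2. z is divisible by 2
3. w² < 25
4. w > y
Yes

Take x = -2, y = 0, z = 0, w = 1. Substituting into each constraint:
  (1) 3(-2) - 3(0) + 2(0) + 2(1) = -4 ✓
  (2) 0 = 2 × 0, remainder 0 ✓
  (3) w² = (1)² = 1, and 1 < 25 ✓
  (4) 1 > 0 ✓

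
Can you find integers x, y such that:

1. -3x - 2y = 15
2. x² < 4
Yes

Take x = -1, y = -6. Substituting into each constraint:
  (1) -3(-1) - 2(-6) = 15 ✓
  (2) x² = (-1)² = 1, and 1 < 4 ✓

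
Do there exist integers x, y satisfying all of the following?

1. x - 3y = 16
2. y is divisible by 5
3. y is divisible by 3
Yes

Take x = 16, y = 0. Substituting into each constraint:
  (1) 16 - 3(0) = 16 ✓
  (2) 0 = 5 × 0, remainder 0 ✓
  (3) 0 = 3 × 0, remainder 0 ✓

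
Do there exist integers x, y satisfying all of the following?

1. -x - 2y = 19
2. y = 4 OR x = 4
Yes

Take x = -27, y = 4. Substituting into each constraint:
  (1) 27 - 2(4) = 19 ✓
  (2) y = 4, target 4 ✓ (first branch holds)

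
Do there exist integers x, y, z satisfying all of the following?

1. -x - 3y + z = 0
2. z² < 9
Yes

Take x = 0, y = 0, z = 0. Substituting into each constraint:
  (1) 0 - 3(0) + 0 = 0 ✓
  (2) z² = (0)² = 0, and 0 < 9 ✓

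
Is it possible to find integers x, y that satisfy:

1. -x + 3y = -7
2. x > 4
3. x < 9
Yes

Take x = 7, y = 0. Substituting into each constraint:
  (1) (-7) + 3(0) = -7 ✓
  (2) 7 > 4 ✓
  (3) 7 < 9 ✓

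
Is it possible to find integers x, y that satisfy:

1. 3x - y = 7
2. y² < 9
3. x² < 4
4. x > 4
No

A contradictory subset is {x² < 4, x > 4}. No integer assignment can satisfy these jointly:

  - x² < 4: restricts x to |x| ≤ 1
  - x > 4: bounds one variable relative to a constant

Direct contradiction: the bounds on x require x ≥ 5 and x ≤ 1 simultaneously, which is empty.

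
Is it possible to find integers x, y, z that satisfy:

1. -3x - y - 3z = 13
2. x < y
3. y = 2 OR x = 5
Yes

Take x = 1, y = 2, z = -6. Substituting into each constraint:
  (1) -3(1) + (-2) - 3(-6) = 13 ✓
  (2) 1 < 2 ✓
  (3) y = 2, target 2 ✓ (first branch holds)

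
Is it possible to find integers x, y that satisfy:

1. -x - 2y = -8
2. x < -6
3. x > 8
No

A contradictory subset is {x < -6, x > 8}. No integer assignment can satisfy these jointly:

  - x < -6: bounds one variable relative to a constant
  - x > 8: bounds one variable relative to a constant

Direct contradiction: the bounds on x require x ≥ 9 and x ≤ -7 simultaneously, which is empty.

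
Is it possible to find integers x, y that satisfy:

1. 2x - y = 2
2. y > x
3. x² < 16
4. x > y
No

A contradictory subset is {y > x, x > y}. No integer assignment can satisfy these jointly:

  - y > x: bounds one variable relative to another variable
  - x > y: bounds one variable relative to another variable

Direct contradiction: y > x and x > y cannot both hold.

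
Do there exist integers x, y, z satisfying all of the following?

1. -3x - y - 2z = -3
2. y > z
Yes

Take x = 0, y = 3, z = 0. Substituting into each constraint:
  (1) -3(0) + (-3) - 2(0) = -3 ✓
  (2) 3 > 0 ✓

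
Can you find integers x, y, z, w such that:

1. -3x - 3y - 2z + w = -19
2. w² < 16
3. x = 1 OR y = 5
Yes

Take x = 0, y = 5, z = 1, w = -2. Substituting into each constraint:
  (1) -3(0) - 3(5) - 2(1) + (-2) = -19 ✓
  (2) w² = (-2)² = 4, and 4 < 16 ✓
  (3) y = 5, target 5 ✓ (second branch holds)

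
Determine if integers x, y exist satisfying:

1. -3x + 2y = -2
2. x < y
Yes

Take x = 4, y = 5. Substituting into each constraint:
  (1) -3(4) + 2(5) = -2 ✓
  (2) 4 < 5 ✓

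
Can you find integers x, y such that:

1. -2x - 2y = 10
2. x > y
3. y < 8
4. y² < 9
No

A contradictory subset is {-2x - 2y = 10, x > y, y² < 9}. No integer assignment can satisfy these jointly:

  - -2x - 2y = 10: is a linear equation tying the variables together
  - x > y: bounds one variable relative to another variable
  - y² < 9: restricts y to |y| ≤ 2

Propagating the comparison: x > y and y ≥ -2 give x ≥ -1. Range argument: with x ∈ [-1, ∞], y ∈ [-2, 2], the left side of the equation is at most 6, but the right side is 10 > 6. No integer solution exists.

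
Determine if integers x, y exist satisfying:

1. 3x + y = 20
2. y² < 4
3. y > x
No

The full constraint system is jointly infeasible over the integers. Each constraint and what it forces:

  - 3x + y = 20: is a linear equation tying the variables together
  - y² < 4: restricts y to |y| ≤ 1
  - y > x: bounds one variable relative to another variable

Propagating the comparison: x < y and y ≤ 1 give x ≤ 0. Range argument: with x ∈ [−∞, 0], y ∈ [-1, 1], the left side of the equation is at most 1, but the right side is 20 > 1. No integer solution exists.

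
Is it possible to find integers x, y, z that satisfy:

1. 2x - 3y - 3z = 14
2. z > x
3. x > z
No

A contradictory subset is {z > x, x > z}. No integer assignment can satisfy these jointly:

  - z > x: bounds one variable relative to another variable
  - x > z: bounds one variable relative to another variable

Direct contradiction: z > x and x > z cannot both hold.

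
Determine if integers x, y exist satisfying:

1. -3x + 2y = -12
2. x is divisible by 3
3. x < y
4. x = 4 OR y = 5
No

A contradictory subset is {-3x + 2y = -12, x < y, x = 4 OR y = 5}. No integer assignment can satisfy these jointly:

  - -3x + 2y = -12: is a linear equation tying the variables together
  - x < y: bounds one variable relative to another variable
  - x = 4 OR y = 5: forces a choice: either x = 4 or y = 5

Split on the disjunction (x = 4 OR y = 5):
  • If x = 4: the equation forces y = 0, giving (x, y) = (4, 0), which violates y > x.
  • If y = 5: with y = 5, every remaining term of the linear equation is divisible by 3, so the left side is ≡ 0 (mod 3); but the right side -22 ≡ 2 (mod 3). No integers can satisfy it.
Both branches are infeasible, so the system has no integer solution.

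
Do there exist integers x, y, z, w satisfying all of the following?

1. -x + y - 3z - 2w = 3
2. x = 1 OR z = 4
Yes

Take x = 1, y = 0, z = 0, w = -2. Substituting into each constraint:
  (1) (-1) + 0 - 3(0) - 2(-2) = 3 ✓
  (2) x = 1, target 1 ✓ (first branch holds)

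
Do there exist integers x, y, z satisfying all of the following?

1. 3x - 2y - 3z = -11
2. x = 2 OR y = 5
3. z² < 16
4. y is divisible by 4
Yes

Take x = 2, y = 4, z = 3. Substituting into each constraint:
  (1) 3(2) - 2(4) - 3(3) = -11 ✓
  (2) x = 2, target 2 ✓ (first branch holds)
  (3) z² = (3)² = 9, and 9 < 16 ✓
  (4) 4 = 4 × 1, remainder 0 ✓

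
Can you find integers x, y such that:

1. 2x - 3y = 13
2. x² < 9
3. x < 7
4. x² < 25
Yes

Take x = 2, y = -3. Substituting into each constraint:
  (1) 2(2) - 3(-3) = 13 ✓
  (2) x² = (2)² = 4, and 4 < 9 ✓
  (3) 2 < 7 ✓
  (4) x² = (2)² = 4, and 4 < 25 ✓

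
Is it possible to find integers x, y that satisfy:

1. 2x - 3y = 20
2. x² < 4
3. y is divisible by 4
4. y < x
No

A contradictory subset is {2x - 3y = 20, x² < 4, y is divisible by 4}. No integer assignment can satisfy these jointly:

  - 2x - 3y = 20: is a linear equation tying the variables together
  - x² < 4: restricts x to |x| ≤ 1
  - y is divisible by 4: restricts y to multiples of 4

The bounds confine x to {-1, 0, 1}. For each value, substitute into the equation:
  • x = -1: the equation gives -3y = 22, so y would not be an integer.
  • x = 0: the equation gives -3y = 20, so y would not be an integer.
  • x = 1: the equation forces y = -6, but 4 does not divide -6.
Every case fails, so no integer solution exists.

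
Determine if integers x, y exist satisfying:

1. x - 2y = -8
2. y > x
Yes

Take x = 0, y = 4. Substituting into each constraint:
  (1) 0 - 2(4) = -8 ✓
  (2) 4 > 0 ✓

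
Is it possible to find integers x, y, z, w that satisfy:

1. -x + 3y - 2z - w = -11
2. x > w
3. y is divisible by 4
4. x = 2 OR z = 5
Yes

Take x = 1, y = 0, z = 5, w = 0. Substituting into each constraint:
  (1) (-1) + 3(0) - 2(5) + 0 = -11 ✓
  (2) 1 > 0 ✓
  (3) 0 = 4 × 0, remainder 0 ✓
  (4) z = 5, target 5 ✓ (second branch holds)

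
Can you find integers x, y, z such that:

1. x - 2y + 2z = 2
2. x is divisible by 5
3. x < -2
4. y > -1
Yes

Take x = -10, y = 0, z = 6. Substituting into each constraint:
  (1) (-10) - 2(0) + 2(6) = 2 ✓
  (2) -10 = 5 × -2, remainder 0 ✓
  (3) -10 < -2 ✓
  (4) 0 > -1 ✓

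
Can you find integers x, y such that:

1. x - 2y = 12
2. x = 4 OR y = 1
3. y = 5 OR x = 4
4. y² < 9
No

The full constraint system is jointly infeasible over the integers. Each constraint and what it forces:

  - x - 2y = 12: is a linear equation tying the variables together
  - x = 4 OR y = 1: forces a choice: either x = 4 or y = 1
  - y = 5 OR x = 4: forces a choice: either y = 5 or x = 4
  - y² < 9: restricts y to |y| ≤ 2

The bounds confine y to {-2, -1, 0, 1, 2}. For each value, substitute into the equation:
  • y = -2: the equation forces x = 8, but neither branch of (x = 4 OR y = 1) holds.
  • y = -1: the equation forces x = 10, but neither branch of (x = 4 OR y = 1) holds.
  • y = 0: the equation forces x = 12, but neither branch of (x = 4 OR y = 1) holds.
  • y = 1: the equation forces x = 14, but neither branch of (y = 5 OR x = 4) holds.
  • y = 2: the equation forces x = 16, but neither branch of (x = 4 OR y = 1) holds.
Every case fails, so no integer solution exists.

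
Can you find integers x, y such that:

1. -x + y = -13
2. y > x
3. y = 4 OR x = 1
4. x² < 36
No

A contradictory subset is {-x + y = -13, y > x}. No integer assignment can satisfy these jointly:

  - -x + y = -13: is a linear equation tying the variables together
  - y > x: bounds one variable relative to another variable

From the equation, x − y = 13, i.e. y − x = -13; but y > x requires y − x ≥ 1. Contradiction.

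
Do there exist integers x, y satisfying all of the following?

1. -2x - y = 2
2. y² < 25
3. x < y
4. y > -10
Yes

Take x = -1, y = 0. Substituting into each constraint:
  (1) -2(-1) + 0 = 2 ✓
  (2) y² = (0)² = 0, and 0 < 25 ✓
  (3) -1 < 0 ✓
  (4) 0 > -10 ✓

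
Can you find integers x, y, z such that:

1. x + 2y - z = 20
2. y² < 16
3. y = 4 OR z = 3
Yes

Take x = 17, y = 3, z = 3. Substituting into each constraint:
  (1) 17 + 2(3) + (-3) = 20 ✓
  (2) y² = (3)² = 9, and 9 < 16 ✓
  (3) z = 3, target 3 ✓ (second branch holds)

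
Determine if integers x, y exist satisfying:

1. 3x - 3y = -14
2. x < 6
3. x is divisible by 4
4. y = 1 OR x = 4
No

Even the single constraint (3x - 3y = -14) is infeasible over the integers.

  - 3x - 3y = -14: every term on the left is divisible by 3, so the LHS ≡ 0 (mod 3), but the RHS -14 is not — no integer solution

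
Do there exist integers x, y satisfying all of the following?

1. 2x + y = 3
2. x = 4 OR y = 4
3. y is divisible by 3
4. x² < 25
No

A contradictory subset is {2x + y = 3, x = 4 OR y = 4, y is divisible by 3}. No integer assignment can satisfy these jointly:

  - 2x + y = 3: is a linear equation tying the variables together
  - x = 4 OR y = 4: forces a choice: either x = 4 or y = 4
  - y is divisible by 3: restricts y to multiples of 3

Split on the disjunction (x = 4 OR y = 4):
  • If x = 4: with x = 4, writing y = 3y', every remaining term of the linear equation is divisible by 3, so the left side is ≡ 0 (mod 3); but the right side -5 ≡ 1 (mod 3). No integers can satisfy it.
  • If y = 4: this contradicts the divisibility constraint — 4 is not a multiple of 3.
Both branches are infeasible, so the system has no integer solution.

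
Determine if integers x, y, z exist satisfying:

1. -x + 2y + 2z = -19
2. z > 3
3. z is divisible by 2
Yes

Take x = 1, y = -13, z = 4. Substituting into each constraint:
  (1) (-1) + 2(-13) + 2(4) = -19 ✓
  (2) 4 > 3 ✓
  (3) 4 = 2 × 2, remainder 0 ✓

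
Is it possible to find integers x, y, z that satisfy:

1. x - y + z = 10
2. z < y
Yes

Take x = 11, y = 0, z = -1. Substituting into each constraint:
  (1) 11 + 0 + (-1) = 10 ✓
  (2) -1 < 0 ✓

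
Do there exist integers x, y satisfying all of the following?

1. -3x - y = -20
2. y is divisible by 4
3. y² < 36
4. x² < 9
No

A contradictory subset is {-3x - y = -20, y² < 36, x² < 9}. No integer assignment can satisfy these jointly:

  - -3x - y = -20: is a linear equation tying the variables together
  - y² < 36: restricts y to |y| ≤ 5
  - x² < 9: restricts x to |x| ≤ 2

Range argument: with x ∈ [-2, 2], y ∈ [-5, 5], the left side of the equation is at least -11, but the right side is -20 < -11. No integer solution exists.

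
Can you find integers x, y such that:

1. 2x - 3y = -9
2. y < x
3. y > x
No

A contradictory subset is {y < x, y > x}. No integer assignment can satisfy these jointly:

  - y < x: bounds one variable relative to another variable
  - y > x: bounds one variable relative to another variable

Direct contradiction: x > y and y > x cannot both hold.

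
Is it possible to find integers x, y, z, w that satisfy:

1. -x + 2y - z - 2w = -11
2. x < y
Yes

Take x = -1, y = 0, z = 12, w = 0. Substituting into each constraint:
  (1) 1 + 2(0) + (-12) - 2(0) = -11 ✓
  (2) -1 < 0 ✓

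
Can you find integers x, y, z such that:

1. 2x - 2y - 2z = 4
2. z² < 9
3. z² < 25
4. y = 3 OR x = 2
Yes

Take x = 4, y = 3, z = -1. Substituting into each constraint:
  (1) 2(4) - 2(3) - 2(-1) = 4 ✓
  (2) z² = (-1)² = 1, and 1 < 9 ✓
  (3) z² = (-1)² = 1, and 1 < 25 ✓
  (4) y = 3, target 3 ✓ (first branch holds)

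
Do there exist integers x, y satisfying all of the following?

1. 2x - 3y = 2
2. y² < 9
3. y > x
No

The full constraint system is jointly infeasible over the integers. Each constraint and what it forces:

  - 2x - 3y = 2: is a linear equation tying the variables together
  - y² < 9: restricts y to |y| ≤ 2
  - y > x: bounds one variable relative to another variable

The bounds confine y to {-2, -1, 0, 1, 2}. For each value, substitute into the equation:
  • y = -2: the equation forces x = -2, but y > x fails since -2 ≤ -2.
  • y = -1: the equation gives 2x = -1, so x would not be an integer.
  • y = 0: the equation forces x = 1, but y > x fails since 0 ≤ 1.
  • y = 1: the equation gives 2x = 5, so x would not be an integer.
  • y = 2: the equation forces x = 4, but y > x fails since 2 ≤ 4.
Every case fails, so no integer solution exists.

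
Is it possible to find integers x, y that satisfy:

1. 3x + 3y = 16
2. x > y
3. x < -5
No

Even the single constraint (3x + 3y = 16) is infeasible over the integers.

  - 3x + 3y = 16: every term on the left is divisible by 3, so the LHS ≡ 0 (mod 3), but the RHS 16 is not — no integer solution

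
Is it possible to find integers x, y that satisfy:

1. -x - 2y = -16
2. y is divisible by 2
Yes

Take x = 16, y = 0. Substituting into each constraint:
  (1) (-16) - 2(0) = -16 ✓
  (2) 0 = 2 × 0, remainder 0 ✓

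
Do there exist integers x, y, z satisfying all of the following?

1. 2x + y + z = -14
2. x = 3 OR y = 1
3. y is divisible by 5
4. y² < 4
Yes

Take x = 3, y = 0, z = -20. Substituting into each constraint:
  (1) 2(3) + 0 + (-20) = -14 ✓
  (2) x = 3, target 3 ✓ (first branch holds)
  (3) 0 = 5 × 0, remainder 0 ✓
  (4) y² = (0)² = 0, and 0 < 4 ✓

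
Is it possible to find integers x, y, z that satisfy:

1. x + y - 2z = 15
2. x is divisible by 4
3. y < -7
Yes

Take x = 0, y = -9, z = -12. Substituting into each constraint:
  (1) 0 + (-9) - 2(-12) = 15 ✓
  (2) 0 = 4 × 0, remainder 0 ✓
  (3) -9 < -7 ✓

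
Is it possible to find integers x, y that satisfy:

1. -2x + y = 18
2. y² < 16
Yes

Take x = -9, y = 0. Substituting into each constraint:
  (1) -2(-9) + 0 = 18 ✓
  (2) y² = (0)² = 0, and 0 < 16 ✓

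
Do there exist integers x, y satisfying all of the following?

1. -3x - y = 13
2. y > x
Yes

Take x = -5, y = 2. Substituting into each constraint:
  (1) -3(-5) + (-2) = 13 ✓
  (2) 2 > -5 ✓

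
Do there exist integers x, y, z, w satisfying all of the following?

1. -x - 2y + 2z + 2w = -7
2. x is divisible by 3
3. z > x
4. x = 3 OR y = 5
Yes

Take x = -3, y = 5, z = -2, w = 2. Substituting into each constraint:
  (1) 3 - 2(5) + 2(-2) + 2(2) = -7 ✓
  (2) -3 = 3 × -1, remainder 0 ✓
  (3) -2 > -3 ✓
  (4) y = 5, target 5 ✓ (second branch holds)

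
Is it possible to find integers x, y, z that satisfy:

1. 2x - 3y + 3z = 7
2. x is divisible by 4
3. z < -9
Yes

Take x = 20, y = 1, z = -10. Substituting into each constraint:
  (1) 2(20) - 3(1) + 3(-10) = 7 ✓
  (2) 20 = 4 × 5, remainder 0 ✓
  (3) -10 < -9 ✓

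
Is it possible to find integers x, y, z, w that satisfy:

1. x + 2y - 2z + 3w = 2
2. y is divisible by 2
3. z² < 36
Yes

Take x = 2, y = 0, z = 0, w = 0. Substituting into each constraint:
  (1) 2 + 2(0) - 2(0) + 3(0) = 2 ✓
  (2) 0 = 2 × 0, remainder 0 ✓
  (3) z² = (0)² = 0, and 0 < 36 ✓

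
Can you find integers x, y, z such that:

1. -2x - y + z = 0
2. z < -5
Yes

Take x = 0, y = -6, z = -6. Substituting into each constraint:
  (1) -2(0) + 6 + (-6) = 0 ✓
  (2) -6 < -5 ✓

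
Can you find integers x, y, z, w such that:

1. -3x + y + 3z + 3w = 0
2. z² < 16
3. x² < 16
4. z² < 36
Yes

Take x = 0, y = 0, z = 0, w = 0. Substituting into each constraint:
  (1) -3(0) + 0 + 3(0) + 3(0) = 0 ✓
  (2) z² = (0)² = 0, and 0 < 16 ✓
  (3) x² = (0)² = 0, and 0 < 16 ✓
  (4) z² = (0)² = 0, and 0 < 36 ✓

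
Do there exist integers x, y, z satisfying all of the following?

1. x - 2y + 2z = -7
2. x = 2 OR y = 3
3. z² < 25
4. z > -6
Yes

Take x = 1, y = 3, z = -1. Substituting into each constraint:
  (1) 1 - 2(3) + 2(-1) = -7 ✓
  (2) y = 3, target 3 ✓ (second branch holds)
  (3) z² = (-1)² = 1, and 1 < 25 ✓
  (4) -1 > -6 ✓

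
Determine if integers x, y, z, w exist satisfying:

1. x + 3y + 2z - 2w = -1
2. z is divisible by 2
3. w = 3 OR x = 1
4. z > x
Yes

Take x = 1, y = 0, z = 2, w = 3. Substituting into each constraint:
  (1) 1 + 3(0) + 2(2) - 2(3) = -1 ✓
  (2) 2 = 2 × 1, remainder 0 ✓
  (3) w = 3, target 3 ✓ (first branch holds)
  (4) 2 > 1 ✓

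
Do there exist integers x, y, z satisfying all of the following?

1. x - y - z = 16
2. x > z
Yes

Take x = 1, y = -15, z = 0. Substituting into each constraint:
  (1) 1 + 15 + 0 = 16 ✓
  (2) 1 > 0 ✓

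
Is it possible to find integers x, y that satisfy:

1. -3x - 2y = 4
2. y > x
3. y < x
No

A contradictory subset is {y > x, y < x}. No integer assignment can satisfy these jointly:

  - y > x: bounds one variable relative to another variable
  - y < x: bounds one variable relative to another variable

Direct contradiction: y > x and x > y cannot both hold.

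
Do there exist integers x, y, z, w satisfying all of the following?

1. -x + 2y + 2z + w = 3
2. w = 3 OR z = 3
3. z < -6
Yes

Take x = 0, y = 7, z = -7, w = 3. Substituting into each constraint:
  (1) 0 + 2(7) + 2(-7) + 3 = 3 ✓
  (2) w = 3, target 3 ✓ (first branch holds)
  (3) -7 < -6 ✓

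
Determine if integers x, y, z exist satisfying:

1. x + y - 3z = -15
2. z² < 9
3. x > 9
Yes

Take x = 10, y = -25, z = 0. Substituting into each constraint:
  (1) 10 + (-25) - 3(0) = -15 ✓
  (2) z² = (0)² = 0, and 0 < 9 ✓
  (3) 10 > 9 ✓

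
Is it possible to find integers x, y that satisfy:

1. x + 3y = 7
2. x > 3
Yes

Take x = 4, y = 1. Substituting into each constraint:
  (1) 4 + 3(1) = 7 ✓
  (2) 4 > 3 ✓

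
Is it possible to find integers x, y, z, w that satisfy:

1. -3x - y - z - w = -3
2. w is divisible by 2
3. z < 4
Yes

Take x = 0, y = 0, z = 3, w = 0. Substituting into each constraint:
  (1) -3(0) + 0 + (-3) + 0 = -3 ✓
  (2) 0 = 2 × 0, remainder 0 ✓
  (3) 3 < 4 ✓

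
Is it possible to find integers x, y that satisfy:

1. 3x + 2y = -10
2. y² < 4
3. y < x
No

The full constraint system is jointly infeasible over the integers. Each constraint and what it forces:

  - 3x + 2y = -10: is a linear equation tying the variables together
  - y² < 4: restricts y to |y| ≤ 1
  - y < x: bounds one variable relative to another variable

Propagating the comparison: x > y and y ≥ -1 give x ≥ 0. Range argument: with x ∈ [0, ∞], y ∈ [-1, 1], the left side of the equation is at least -2, but the right side is -10 < -2. No integer solution exists.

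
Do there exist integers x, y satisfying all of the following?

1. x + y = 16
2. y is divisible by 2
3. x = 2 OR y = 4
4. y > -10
Yes

Take x = 2, y = 14. Substituting into each constraint:
  (1) 2 + 14 = 16 ✓
  (2) 14 = 2 × 7, remainder 0 ✓
  (3) x = 2, target 2 ✓ (first branch holds)
  (4) 14 > -10 ✓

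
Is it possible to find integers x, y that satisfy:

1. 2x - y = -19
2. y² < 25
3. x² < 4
No

The full constraint system is jointly infeasible over the integers. Each constraint and what it forces:

  - 2x - y = -19: is a linear equation tying the variables together
  - y² < 25: restricts y to |y| ≤ 4
  - x² < 4: restricts x to |x| ≤ 1

Range argument: with x ∈ [-1, 1], y ∈ [-4, 4], the left side of the equation is at least -6, but the right side is -19 < -6. No integer solution exists.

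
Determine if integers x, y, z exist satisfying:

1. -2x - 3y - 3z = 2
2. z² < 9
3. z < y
Yes

Take x = -4, y = 2, z = 0. Substituting into each constraint:
  (1) -2(-4) - 3(2) - 3(0) = 2 ✓
  (2) z² = (0)² = 0, and 0 < 9 ✓
  (3) 0 < 2 ✓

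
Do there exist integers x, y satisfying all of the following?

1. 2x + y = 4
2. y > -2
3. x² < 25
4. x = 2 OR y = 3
Yes

Take x = 2, y = 0. Substituting into each constraint:
  (1) 2(2) + 0 = 4 ✓
  (2) 0 > -2 ✓
  (3) x² = (2)² = 4, and 4 < 25 ✓
  (4) x = 2, target 2 ✓ (first branch holds)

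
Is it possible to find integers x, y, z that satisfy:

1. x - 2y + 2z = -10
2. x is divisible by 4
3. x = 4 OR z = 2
Yes

Take x = 4, y = 7, z = 0. Substituting into each constraint:
  (1) 4 - 2(7) + 2(0) = -10 ✓
  (2) 4 = 4 × 1, remainder 0 ✓
  (3) x = 4, target 4 ✓ (first branch holds)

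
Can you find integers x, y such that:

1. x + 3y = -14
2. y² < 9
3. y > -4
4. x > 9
No

A contradictory subset is {x + 3y = -14, y > -4, x > 9}. No integer assignment can satisfy these jointly:

  - x + 3y = -14: is a linear equation tying the variables together
  - y > -4: bounds one variable relative to a constant
  - x > 9: bounds one variable relative to a constant

Range argument: with x ∈ [10, ∞], y ∈ [-3, ∞], the left side of the equation is at least 1, but the right side is -14 < 1. No integer solution exists.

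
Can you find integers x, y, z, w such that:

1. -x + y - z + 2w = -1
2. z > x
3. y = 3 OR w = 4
Yes

Take x = 0, y = 3, z = 2, w = -1. Substituting into each constraint:
  (1) 0 + 3 + (-2) + 2(-1) = -1 ✓
  (2) 2 > 0 ✓
  (3) y = 3, target 3 ✓ (first branch holds)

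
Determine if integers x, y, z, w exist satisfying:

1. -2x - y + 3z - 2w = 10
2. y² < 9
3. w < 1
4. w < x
Yes

Take x = 1, y = 0, z = 4, w = 0. Substituting into each constraint:
  (1) -2(1) + 0 + 3(4) - 2(0) = 10 ✓
  (2) y² = (0)² = 0, and 0 < 9 ✓
  (3) 0 < 1 ✓
  (4) 0 < 1 ✓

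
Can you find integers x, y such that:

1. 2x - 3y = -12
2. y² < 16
Yes

Take x = -6, y = 0. Substituting into each constraint:
  (1) 2(-6) - 3(0) = -12 ✓
  (2) y² = (0)² = 0, and 0 < 16 ✓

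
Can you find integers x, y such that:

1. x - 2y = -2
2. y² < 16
Yes

Take x = -2, y = 0. Substituting into each constraint:
  (1) (-2) - 2(0) = -2 ✓
  (2) y² = (0)² = 0, and 0 < 16 ✓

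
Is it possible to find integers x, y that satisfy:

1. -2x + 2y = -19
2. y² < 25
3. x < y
No

Even the single constraint (-2x + 2y = -19) is infeasible over the integers.

  - -2x + 2y = -19: every term on the left is divisible by 2, so the LHS ≡ 0 (mod 2), but the RHS -19 is not — no integer solution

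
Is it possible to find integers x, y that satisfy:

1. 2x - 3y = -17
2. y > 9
Yes

Take x = 8, y = 11. Substituting into each constraint:
  (1) 2(8) - 3(11) = -17 ✓
  (2) 11 > 9 ✓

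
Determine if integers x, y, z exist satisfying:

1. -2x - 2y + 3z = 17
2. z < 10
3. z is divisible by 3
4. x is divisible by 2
Yes

Take x = 0, y = 5, z = 9. Substituting into each constraint:
  (1) -2(0) - 2(5) + 3(9) = 17 ✓
  (2) 9 < 10 ✓
  (3) 9 = 3 × 3, remainder 0 ✓
  (4) 0 = 2 × 0, remainder 0 ✓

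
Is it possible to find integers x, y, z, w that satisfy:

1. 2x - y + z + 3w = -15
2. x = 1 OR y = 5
Yes

Take x = 0, y = 5, z = 2, w = -4. Substituting into each constraint:
  (1) 2(0) + (-5) + 2 + 3(-4) = -15 ✓
  (2) y = 5, target 5 ✓ (second branch holds)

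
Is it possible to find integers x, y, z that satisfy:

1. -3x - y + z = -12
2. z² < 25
Yes

Take x = 0, y = 12, z = 0. Substituting into each constraint:
  (1) -3(0) + (-12) + 0 = -12 ✓
  (2) z² = (0)² = 0, and 0 < 25 ✓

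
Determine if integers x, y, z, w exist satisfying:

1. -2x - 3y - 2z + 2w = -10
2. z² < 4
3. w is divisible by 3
Yes

Take x = 4, y = 0, z = 1, w = 0. Substituting into each constraint:
  (1) -2(4) - 3(0) - 2(1) + 2(0) = -10 ✓
  (2) z² = (1)² = 1, and 1 < 4 ✓
  (3) 0 = 3 × 0, remainder 0 ✓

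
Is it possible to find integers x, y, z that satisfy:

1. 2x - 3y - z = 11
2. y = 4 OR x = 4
Yes

Take x = 4, y = -1, z = 0. Substituting into each constraint:
  (1) 2(4) - 3(-1) + 0 = 11 ✓
  (2) x = 4, target 4 ✓ (second branch holds)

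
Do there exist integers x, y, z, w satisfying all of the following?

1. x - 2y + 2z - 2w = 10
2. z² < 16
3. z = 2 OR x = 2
Yes

Take x = 2, y = -4, z = 0, w = 0. Substituting into each constraint:
  (1) 2 - 2(-4) + 2(0) - 2(0) = 10 ✓
  (2) z² = (0)² = 0, and 0 < 16 ✓
  (3) x = 2, target 2 ✓ (second branch holds)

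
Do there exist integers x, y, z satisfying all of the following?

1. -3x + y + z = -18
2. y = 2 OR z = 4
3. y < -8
Yes

Take x = 0, y = -22, z = 4. Substituting into each constraint:
  (1) -3(0) + (-22) + 4 = -18 ✓
  (2) z = 4, target 4 ✓ (second branch holds)
  (3) -22 < -8 ✓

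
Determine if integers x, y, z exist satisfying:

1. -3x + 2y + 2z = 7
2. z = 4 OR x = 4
Yes

Take x = 5, y = 7, z = 4. Substituting into each constraint:
  (1) -3(5) + 2(7) + 2(4) = 7 ✓
  (2) z = 4, target 4 ✓ (first branch holds)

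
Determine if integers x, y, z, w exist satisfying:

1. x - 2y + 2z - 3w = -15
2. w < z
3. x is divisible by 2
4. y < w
Yes

Take x = 0, y = 5, z = 8, w = 7. Substituting into each constraint:
  (1) 0 - 2(5) + 2(8) - 3(7) = -15 ✓
  (2) 7 < 8 ✓
  (3) 0 = 2 × 0, remainder 0 ✓
  (4) 5 < 7 ✓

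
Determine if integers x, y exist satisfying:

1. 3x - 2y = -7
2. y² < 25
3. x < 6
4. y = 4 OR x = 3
No

A contradictory subset is {3x - 2y = -7, y² < 25, y = 4 OR x = 3}. No integer assignment can satisfy these jointly:

  - 3x - 2y = -7: is a linear equation tying the variables together
  - y² < 25: restricts y to |y| ≤ 4
  - y = 4 OR x = 3: forces a choice: either y = 4 or x = 3

Split on the disjunction (y = 4 OR x = 3):
  • If y = 4: with y = 4, every remaining term of the linear equation is divisible by 3, so the left side is ≡ 0 (mod 3); but the right side 1 ≡ 1 (mod 3). No integers can satisfy it.
  • If x = 3: the equation forces y = 8, but y² < 25 requires |y| ≤ 4.
Both branches are infeasible, so the system has no integer solution.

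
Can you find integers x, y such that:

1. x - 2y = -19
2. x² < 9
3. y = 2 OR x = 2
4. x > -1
No

A contradictory subset is {x - 2y = -19, y = 2 OR x = 2, x > -1}. No integer assignment can satisfy these jointly:

  - x - 2y = -19: is a linear equation tying the variables together
  - y = 2 OR x = 2: forces a choice: either y = 2 or x = 2
  - x > -1: bounds one variable relative to a constant

Split on the disjunction (y = 2 OR x = 2):
  • If y = 2: the equation forces x = -15, which contradicts the bound x ≥ 0.
  • If x = 2: with x = 2, every remaining term of the linear equation is divisible by 2, so the left side is ≡ 0 (mod 2); but the right side -21 ≡ 1 (mod 2). No integers can satisfy it.
Both branches are infeasible, so the system has no integer solution.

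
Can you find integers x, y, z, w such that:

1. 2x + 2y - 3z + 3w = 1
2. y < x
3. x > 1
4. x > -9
Yes

Take x = 2, y = 0, z = 1, w = 0. Substituting into each constraint:
  (1) 2(2) + 2(0) - 3(1) + 3(0) = 1 ✓
  (2) 0 < 2 ✓
  (3) 2 > 1 ✓
  (4) 2 > -9 ✓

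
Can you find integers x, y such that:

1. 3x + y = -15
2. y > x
Yes

Take x = -4, y = -3. Substituting into each constraint:
  (1) 3(-4) + (-3) = -15 ✓
  (2) -3 > -4 ✓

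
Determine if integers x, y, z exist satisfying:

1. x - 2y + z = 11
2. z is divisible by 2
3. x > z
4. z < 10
Yes

Take x = 1, y = -5, z = 0. Substituting into each constraint:
  (1) 1 - 2(-5) + 0 = 11 ✓
  (2) 0 = 2 × 0, remainder 0 ✓
  (3) 1 > 0 ✓
  (4) 0 < 10 ✓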